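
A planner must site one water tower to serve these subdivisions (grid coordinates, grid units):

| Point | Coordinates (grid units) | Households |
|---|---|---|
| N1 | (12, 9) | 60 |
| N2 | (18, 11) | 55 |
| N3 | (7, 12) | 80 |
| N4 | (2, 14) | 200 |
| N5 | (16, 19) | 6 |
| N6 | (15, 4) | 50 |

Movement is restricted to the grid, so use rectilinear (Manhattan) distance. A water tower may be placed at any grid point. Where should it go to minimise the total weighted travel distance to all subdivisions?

(7, 12)

Manhattan distance separates: Σwᵢ(|x−xᵢ|+|y−yᵢ|) = Σwᵢ|x−xᵢ| + Σwᵢ|y−yᵢ|, so x and y are optimised independently as 1-D weighted medians.
Total weight W = 451; half = 225.5.
x-coordinate, sorted with cumulative weight:
  x=2 (N4, w=200) cum 200
  x=7 (N3, w=80) cum 280  ← median
  x=12 (N1, w=60) cum 340
  x=15 (N6, w=50) cum 390
  x=16 (N5, w=6) cum 396
  x=18 (N2, w=55) cum 451
⇒ x* = 7
y-coordinate, sorted with cumulative weight:
  y=4 (N6, w=50) cum 50
  y=9 (N1, w=60) cum 110
  y=11 (N2, w=55) cum 165
  y=12 (N3, w=80) cum 245  ← median
  y=14 (N4, w=200) cum 445
  y=19 (N5, w=6) cum 451
⇒ y* = 12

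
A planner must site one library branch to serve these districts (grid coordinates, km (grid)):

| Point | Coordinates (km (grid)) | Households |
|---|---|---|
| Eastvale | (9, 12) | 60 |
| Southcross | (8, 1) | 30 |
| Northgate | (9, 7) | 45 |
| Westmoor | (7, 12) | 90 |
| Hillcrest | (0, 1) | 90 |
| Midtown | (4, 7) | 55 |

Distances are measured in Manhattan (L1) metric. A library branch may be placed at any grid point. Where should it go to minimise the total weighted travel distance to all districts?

(7, 7)

Manhattan distance separates: Σwᵢ(|x−xᵢ|+|y−yᵢ|) = Σwᵢ|x−xᵢ| + Σwᵢ|y−yᵢ|, so x and y are optimised independently as 1-D weighted medians.
Total weight W = 370; half = 185.
x-coordinate, sorted with cumulative weight:
  x=0 (Hillcrest, w=90) cum 90
  x=4 (Midtown, w=55) cum 145
  x=7 (Westmoor, w=90) cum 235  ← median
  x=8 (Southcross, w=30) cum 265
  x=9 (Eastvale, w=60) cum 325
  x=9 (Northgate, w=45) cum 370
⇒ x* = 7
y-coordinate, sorted with cumulative weight:
  y=1 (Southcross, w=30) cum 30
  y=1 (Hillcrest, w=90) cum 120
  y=7 (Northgate, w=45) cum 165
  y=7 (Midtown, w=55) cum 220  ← median
  y=12 (Eastvale, w=60) cum 280
  y=12 (Westmoor, w=90) cum 370
⇒ y* = 7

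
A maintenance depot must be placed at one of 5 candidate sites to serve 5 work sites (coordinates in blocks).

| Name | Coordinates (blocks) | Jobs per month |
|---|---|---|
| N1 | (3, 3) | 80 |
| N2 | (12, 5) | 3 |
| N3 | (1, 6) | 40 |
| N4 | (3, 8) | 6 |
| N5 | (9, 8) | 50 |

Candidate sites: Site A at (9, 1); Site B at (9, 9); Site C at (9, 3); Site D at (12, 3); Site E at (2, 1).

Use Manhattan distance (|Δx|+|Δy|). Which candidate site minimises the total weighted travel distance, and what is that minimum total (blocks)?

Total weighted distance at each candidate:
  Site A (9, 1): total = 1609
  Site B (9, 9): total = 1513
  Site C (9, 3): total = 1251
  Site D (12, 3): total = 1770
  Site E (2, 1): total = 1270
Minimum is at Site C with total 1251 blocks.

Site C, total 1251 blocks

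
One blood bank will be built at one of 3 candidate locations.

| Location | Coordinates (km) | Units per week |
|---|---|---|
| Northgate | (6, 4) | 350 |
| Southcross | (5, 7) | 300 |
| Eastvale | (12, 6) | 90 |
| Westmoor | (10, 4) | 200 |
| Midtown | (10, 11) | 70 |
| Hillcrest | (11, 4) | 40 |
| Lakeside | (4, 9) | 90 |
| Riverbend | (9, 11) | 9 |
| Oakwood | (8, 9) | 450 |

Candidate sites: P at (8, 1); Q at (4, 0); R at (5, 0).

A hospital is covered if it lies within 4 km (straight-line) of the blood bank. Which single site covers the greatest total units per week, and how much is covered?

P, covering 550

Coverage radius r = 4 km; a point is covered iff (Δx)²+(Δy)² ≤ 4² = 16.
  P (8, 1): covers {Northgate, Westmoor} → 550
  Q (4, 0): covers {none} → 0
  R (5, 0): covers {none} → 0
Maximum coverage at P: 550 units per week.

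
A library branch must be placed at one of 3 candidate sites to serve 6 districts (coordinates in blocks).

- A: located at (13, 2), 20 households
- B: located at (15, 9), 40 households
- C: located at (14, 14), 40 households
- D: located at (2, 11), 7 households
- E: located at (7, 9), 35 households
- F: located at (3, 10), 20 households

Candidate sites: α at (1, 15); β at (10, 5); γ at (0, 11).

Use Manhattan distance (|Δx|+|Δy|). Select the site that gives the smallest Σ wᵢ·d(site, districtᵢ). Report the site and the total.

Total weighted distance at each candidate:
  α (1, 15): total = 2455
  β (10, 5): total = 1583
  γ (0, 11): total = 2209
Minimum is at β with total 1583 blocks.

β, total 1583 blocks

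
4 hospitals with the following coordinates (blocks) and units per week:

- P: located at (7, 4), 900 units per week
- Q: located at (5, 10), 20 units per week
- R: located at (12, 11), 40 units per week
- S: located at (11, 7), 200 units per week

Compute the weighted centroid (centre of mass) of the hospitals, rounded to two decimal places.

(7.83, 4.86)

The minimiser of Σwᵢ‖p−pᵢ‖² is the weighted centroid p* = (Σwᵢpᵢ)/(Σwᵢ).
Σwᵢ = 1160.
Σwᵢxᵢ = 900·7 + 20·5 + 40·12 + 200·11 = 9080.
Σwᵢyᵢ = 900·4 + 20·10 + 40·11 + 200·7 = 5640.
x* = 9080/1160 = 7.83, y* = 5640/1160 = 4.86.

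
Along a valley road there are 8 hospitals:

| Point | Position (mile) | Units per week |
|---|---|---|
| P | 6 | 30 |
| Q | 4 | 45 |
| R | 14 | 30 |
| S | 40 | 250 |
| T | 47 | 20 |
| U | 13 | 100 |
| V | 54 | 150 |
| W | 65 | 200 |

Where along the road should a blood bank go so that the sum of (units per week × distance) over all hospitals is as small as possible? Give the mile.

For a sum of weighted absolute distances on a line, the optimum is the weighted median (not the mean). Total weight W = 825; half-weight = 412.5.
Sort by position and accumulate weight:
  mile 4 (Q, w=45) → cum 45
  mile 6 (P, w=30) → cum 75
  mile 13 (U, w=100) → cum 175
  mile 14 (R, w=30) → cum 205
  mile 40 (S, w=250) → cum 455  ≥ 412.5 → median here
  mile 47 (T, w=20) → cum 475
  mile 54 (V, w=150) → cum 625
  mile 65 (W, w=200) → cum 825
Optimal location: mile 40.

x = 40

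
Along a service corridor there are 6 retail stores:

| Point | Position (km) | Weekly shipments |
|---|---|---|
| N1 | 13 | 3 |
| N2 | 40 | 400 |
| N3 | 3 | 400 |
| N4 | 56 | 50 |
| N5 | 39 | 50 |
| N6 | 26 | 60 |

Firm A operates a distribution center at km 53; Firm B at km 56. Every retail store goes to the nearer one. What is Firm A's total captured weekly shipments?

913

The indifferent point is the midpoint (53+56)/2 = 54.5; retail stores left of it (closer to Firm A at 53) go to Firm A, those right go to Firm B.
  N3 at 3 (w=400) → Firm A
  N1 at 13 (w=3) → Firm A
  N6 at 26 (w=60) → Firm A
  N5 at 39 (w=50) → Firm A
  N2 at 40 (w=400) → Firm A
  N4 at 56 (w=50) → Firm B
Firm A captures 913; Firm B captures 50.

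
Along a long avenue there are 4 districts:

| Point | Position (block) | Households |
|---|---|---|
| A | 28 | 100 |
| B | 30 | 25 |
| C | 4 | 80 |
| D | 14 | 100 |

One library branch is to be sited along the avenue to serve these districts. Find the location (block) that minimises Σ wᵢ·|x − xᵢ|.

x = 14

For a sum of weighted absolute distances on a line, the optimum is the weighted median (not the mean). Total weight W = 305; half-weight = 152.5.
Sort by position and accumulate weight:
  block 4 (C, w=80) → cum 80
  block 14 (D, w=100) → cum 180  ≥ 152.5 → median here
  block 28 (A, w=100) → cum 280
  block 30 (B, w=25) → cum 305
Optimal location: block 14.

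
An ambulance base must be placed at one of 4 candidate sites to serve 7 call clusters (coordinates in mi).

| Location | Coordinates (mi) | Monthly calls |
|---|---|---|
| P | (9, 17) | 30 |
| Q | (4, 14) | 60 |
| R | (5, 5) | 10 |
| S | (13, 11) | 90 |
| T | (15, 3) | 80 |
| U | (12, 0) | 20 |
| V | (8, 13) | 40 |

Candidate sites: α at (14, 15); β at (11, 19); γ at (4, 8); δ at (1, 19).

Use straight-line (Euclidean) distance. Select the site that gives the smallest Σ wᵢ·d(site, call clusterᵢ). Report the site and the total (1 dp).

α, total 2789.1 mi

Total weighted distance at each candidate:
  α (14, 15): total = 2789.1
  β (11, 19): total = 3463.7
  γ (4, 8): total = 3003.3
  δ (1, 19): total = 4549.5
Minimum is at α with total 2789.1 mi.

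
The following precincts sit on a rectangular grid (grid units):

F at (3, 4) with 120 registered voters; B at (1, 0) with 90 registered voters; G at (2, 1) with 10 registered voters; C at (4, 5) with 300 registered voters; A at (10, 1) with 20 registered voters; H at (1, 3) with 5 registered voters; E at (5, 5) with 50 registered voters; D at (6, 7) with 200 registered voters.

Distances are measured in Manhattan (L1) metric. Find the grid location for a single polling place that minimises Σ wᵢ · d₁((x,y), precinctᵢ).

Manhattan distance separates: Σwᵢ(|x−xᵢ|+|y−yᵢ|) = Σwᵢ|x−xᵢ| + Σwᵢ|y−yᵢ|, so x and y are optimised independently as 1-D weighted medians.
Total weight W = 795; half = 397.5.
x-coordinate, sorted with cumulative weight:
  x=1 (B, w=90) cum 90
  x=1 (H, w=5) cum 95
  x=2 (G, w=10) cum 105
  x=3 (F, w=120) cum 225
  x=4 (C, w=300) cum 525  ← median
  x=5 (E, w=50) cum 575
  x=6 (D, w=200) cum 775
  x=10 (A, w=20) cum 795
⇒ x* = 4
y-coordinate, sorted with cumulative weight:
  y=0 (B, w=90) cum 90
  y=1 (G, w=10) cum 100
  y=1 (A, w=20) cum 120
  y=3 (H, w=5) cum 125
  y=4 (F, w=120) cum 245
  y=5 (C, w=300) cum 545  ← median
  y=5 (E, w=50) cum 595
  y=7 (D, w=200) cum 795
⇒ y* = 5

(4, 5)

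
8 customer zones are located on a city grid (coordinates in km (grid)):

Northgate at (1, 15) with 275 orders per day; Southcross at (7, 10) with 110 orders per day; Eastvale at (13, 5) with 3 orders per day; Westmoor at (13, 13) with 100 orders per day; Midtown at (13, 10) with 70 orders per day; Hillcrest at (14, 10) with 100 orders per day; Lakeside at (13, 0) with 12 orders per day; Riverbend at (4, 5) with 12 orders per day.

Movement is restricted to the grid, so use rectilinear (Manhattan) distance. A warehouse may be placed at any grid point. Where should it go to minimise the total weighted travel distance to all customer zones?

(7, 13)

Manhattan distance separates: Σwᵢ(|x−xᵢ|+|y−yᵢ|) = Σwᵢ|x−xᵢ| + Σwᵢ|y−yᵢ|, so x and y are optimised independently as 1-D weighted medians.
Total weight W = 682; half = 341.
x-coordinate, sorted with cumulative weight:
  x=1 (Northgate, w=275) cum 275
  x=4 (Riverbend, w=12) cum 287
  x=7 (Southcross, w=110) cum 397  ← median
  x=13 (Eastvale, w=3) cum 400
  x=13 (Westmoor, w=100) cum 500
  x=13 (Midtown, w=70) cum 570
  x=13 (Lakeside, w=12) cum 582
  x=14 (Hillcrest, w=100) cum 682
⇒ x* = 7
y-coordinate, sorted with cumulative weight:
  y=0 (Lakeside, w=12) cum 12
  y=5 (Eastvale, w=3) cum 15
  y=5 (Riverbend, w=12) cum 27
  y=10 (Southcross, w=110) cum 137
  y=10 (Midtown, w=70) cum 207
  y=10 (Hillcrest, w=100) cum 307
  y=13 (Westmoor, w=100) cum 407  ← median
  y=15 (Northgate, w=275) cum 682
⇒ y* = 13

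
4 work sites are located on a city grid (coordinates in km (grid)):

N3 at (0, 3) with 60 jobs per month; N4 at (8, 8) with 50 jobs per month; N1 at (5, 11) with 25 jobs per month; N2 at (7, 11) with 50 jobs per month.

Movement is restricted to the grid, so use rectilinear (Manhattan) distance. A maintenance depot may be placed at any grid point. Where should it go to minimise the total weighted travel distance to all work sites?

Manhattan distance separates: Σwᵢ(|x−xᵢ|+|y−yᵢ|) = Σwᵢ|x−xᵢ| + Σwᵢ|y−yᵢ|, so x and y are optimised independently as 1-D weighted medians.
Total weight W = 185; half = 92.5.
x-coordinate, sorted with cumulative weight:
  x=0 (N3, w=60) cum 60
  x=5 (N1, w=25) cum 85
  x=7 (N2, w=50) cum 135  ← median
  x=8 (N4, w=50) cum 185
⇒ x* = 7
y-coordinate, sorted with cumulative weight:
  y=3 (N3, w=60) cum 60
  y=8 (N4, w=50) cum 110  ← median
  y=11 (N1, w=25) cum 135
  y=11 (N2, w=50) cum 185
⇒ y* = 8

(7, 8)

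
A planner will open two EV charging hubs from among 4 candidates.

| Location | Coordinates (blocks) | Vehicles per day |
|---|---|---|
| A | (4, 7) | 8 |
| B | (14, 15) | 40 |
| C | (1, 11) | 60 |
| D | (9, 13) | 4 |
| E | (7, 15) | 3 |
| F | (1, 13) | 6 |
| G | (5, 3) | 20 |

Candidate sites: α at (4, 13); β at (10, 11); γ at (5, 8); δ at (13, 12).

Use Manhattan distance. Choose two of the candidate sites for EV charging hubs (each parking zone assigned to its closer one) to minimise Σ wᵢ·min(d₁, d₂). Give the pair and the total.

Evaluate every pair (each demand assigned to the nearer of the two):
  {α, δ}: total = 781
  {γ, δ}: total = 797
  {α, β}: total = 933
  {β, γ}: total = 943
  {α, γ}: total = 949
  {β, δ}: total = 1139
Best pair: {α, δ} with total 781.

{α, δ}, total 781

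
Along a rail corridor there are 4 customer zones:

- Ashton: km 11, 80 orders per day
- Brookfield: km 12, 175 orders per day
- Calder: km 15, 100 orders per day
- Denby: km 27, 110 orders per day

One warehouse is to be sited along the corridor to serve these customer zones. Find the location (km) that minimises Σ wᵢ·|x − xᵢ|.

x = 12

For a sum of weighted absolute distances on a line, the optimum is the weighted median (not the mean). Total weight W = 465; half-weight = 232.5.
Sort by position and accumulate weight:
  km 11 (Ashton, w=80) → cum 80
  km 12 (Brookfield, w=175) → cum 255  ≥ 232.5 → median here
  km 15 (Calder, w=100) → cum 355
  km 27 (Denby, w=110) → cum 465
Optimal location: km 12.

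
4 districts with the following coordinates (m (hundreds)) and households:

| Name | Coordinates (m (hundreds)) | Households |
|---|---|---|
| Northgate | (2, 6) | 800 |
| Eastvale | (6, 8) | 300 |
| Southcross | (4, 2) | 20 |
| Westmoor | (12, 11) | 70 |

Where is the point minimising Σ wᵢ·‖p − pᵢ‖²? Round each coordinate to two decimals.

(3.63, 6.73)

The minimiser of Σwᵢ‖p−pᵢ‖² is the weighted centroid p* = (Σwᵢpᵢ)/(Σwᵢ).
Σwᵢ = 1190.
Σwᵢxᵢ = 800·2 + 300·6 + 20·4 + 70·12 = 4320.
Σwᵢyᵢ = 800·6 + 300·8 + 20·2 + 70·11 = 8010.
x* = 4320/1190 = 3.63, y* = 8010/1190 = 6.73.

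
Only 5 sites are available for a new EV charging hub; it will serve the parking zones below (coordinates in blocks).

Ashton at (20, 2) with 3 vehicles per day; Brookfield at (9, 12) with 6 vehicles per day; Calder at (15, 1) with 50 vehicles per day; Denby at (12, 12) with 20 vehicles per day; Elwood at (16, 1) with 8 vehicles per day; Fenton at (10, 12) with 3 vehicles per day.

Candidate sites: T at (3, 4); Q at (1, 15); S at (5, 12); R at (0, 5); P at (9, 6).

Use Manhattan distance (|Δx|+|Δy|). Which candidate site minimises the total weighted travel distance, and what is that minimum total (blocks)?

P, total 928 blocks

Total weighted distance at each candidate:
  T (3, 4): total = 1404
  Q (1, 15): total = 2110
  S (5, 12): total = 1480
  R (0, 5): total = 1706
  P (9, 6): total = 928
Minimum is at P with total 928 blocks.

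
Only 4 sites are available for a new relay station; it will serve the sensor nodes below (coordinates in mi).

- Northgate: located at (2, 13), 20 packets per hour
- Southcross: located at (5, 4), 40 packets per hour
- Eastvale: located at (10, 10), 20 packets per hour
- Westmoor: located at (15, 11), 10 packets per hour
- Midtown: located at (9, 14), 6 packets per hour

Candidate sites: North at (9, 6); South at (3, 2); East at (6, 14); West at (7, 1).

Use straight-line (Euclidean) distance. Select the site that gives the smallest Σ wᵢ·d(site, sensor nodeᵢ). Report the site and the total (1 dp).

Total weighted distance at each candidate:
  North (9, 6): total = 585.4
  South (3, 2): total = 777.1
  East (6, 14): total = 710.5
  West (7, 1): total = 800.9
Minimum is at North with total 585.4 mi.

North, total 585.4 mi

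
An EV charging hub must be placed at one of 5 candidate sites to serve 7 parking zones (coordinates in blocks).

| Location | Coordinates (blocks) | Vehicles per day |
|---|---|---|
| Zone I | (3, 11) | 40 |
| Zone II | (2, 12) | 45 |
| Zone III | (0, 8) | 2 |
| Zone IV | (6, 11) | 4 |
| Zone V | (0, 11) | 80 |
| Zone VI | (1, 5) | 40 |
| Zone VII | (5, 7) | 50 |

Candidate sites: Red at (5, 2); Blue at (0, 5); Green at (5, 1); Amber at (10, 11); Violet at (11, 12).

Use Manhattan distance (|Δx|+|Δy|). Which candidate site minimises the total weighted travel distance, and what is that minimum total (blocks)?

Blue, total 1689 blocks

Total weighted distance at each candidate:
  Red (5, 2): total = 2737
  Blue (0, 5): total = 1689
  Green (5, 1): total = 2998
  Amber (10, 11): total = 2577
  Violet (11, 12): total = 3009
Minimum is at Blue with total 1689 blocks.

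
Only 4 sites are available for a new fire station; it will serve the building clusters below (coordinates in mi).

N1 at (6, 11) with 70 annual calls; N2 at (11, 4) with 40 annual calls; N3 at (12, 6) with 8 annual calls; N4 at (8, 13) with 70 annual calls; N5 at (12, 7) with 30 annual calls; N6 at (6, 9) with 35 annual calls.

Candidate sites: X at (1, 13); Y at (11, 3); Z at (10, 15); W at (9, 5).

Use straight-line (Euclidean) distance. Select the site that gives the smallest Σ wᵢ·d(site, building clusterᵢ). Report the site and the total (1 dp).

Total weighted distance at each candidate:
  X (1, 13): total = 2109.4
  Y (11, 3): total = 1853.6
  Z (10, 15): total = 1609.3
  W (9, 5): total = 1431.8
Minimum is at W with total 1431.8 mi.

W, total 1431.8 mi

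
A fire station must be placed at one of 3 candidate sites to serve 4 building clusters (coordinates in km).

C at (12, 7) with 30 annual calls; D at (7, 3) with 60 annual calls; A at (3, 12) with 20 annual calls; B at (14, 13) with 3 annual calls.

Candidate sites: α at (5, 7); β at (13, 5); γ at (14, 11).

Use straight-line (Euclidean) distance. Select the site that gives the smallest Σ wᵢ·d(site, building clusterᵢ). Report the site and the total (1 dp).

α, total 618.5 km

Total weighted distance at each candidate:
  α (5, 7): total = 618.5
  β (13, 5): total = 714.9
  γ (14, 11): total = 998.9
Minimum is at α with total 618.5 km.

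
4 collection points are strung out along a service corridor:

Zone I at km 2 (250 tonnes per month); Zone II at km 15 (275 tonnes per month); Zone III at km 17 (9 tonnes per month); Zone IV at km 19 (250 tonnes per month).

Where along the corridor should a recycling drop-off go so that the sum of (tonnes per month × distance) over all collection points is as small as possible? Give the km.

x = 15

For a sum of weighted absolute distances on a line, the optimum is the weighted median (not the mean). Total weight W = 784; half-weight = 392.
Sort by position and accumulate weight:
  km 2 (Zone I, w=250) → cum 250
  km 15 (Zone II, w=275) → cum 525  ≥ 392 → median here
  km 17 (Zone III, w=9) → cum 534
  km 19 (Zone IV, w=250) → cum 784
Optimal location: km 15.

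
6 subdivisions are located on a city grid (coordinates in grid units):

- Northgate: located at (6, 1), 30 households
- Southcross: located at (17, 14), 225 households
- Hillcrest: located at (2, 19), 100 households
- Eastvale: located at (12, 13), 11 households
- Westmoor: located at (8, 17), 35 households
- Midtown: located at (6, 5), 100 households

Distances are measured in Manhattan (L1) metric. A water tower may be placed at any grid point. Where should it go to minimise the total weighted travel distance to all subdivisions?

Manhattan distance separates: Σwᵢ(|x−xᵢ|+|y−yᵢ|) = Σwᵢ|x−xᵢ| + Σwᵢ|y−yᵢ|, so x and y are optimised independently as 1-D weighted medians.
Total weight W = 501; half = 250.5.
x-coordinate, sorted with cumulative weight:
  x=2 (Hillcrest, w=100) cum 100
  x=6 (Northgate, w=30) cum 130
  x=6 (Midtown, w=100) cum 230
  x=8 (Westmoor, w=35) cum 265  ← median
  x=12 (Eastvale, w=11) cum 276
  x=17 (Southcross, w=225) cum 501
⇒ x* = 8
y-coordinate, sorted with cumulative weight:
  y=1 (Northgate, w=30) cum 30
  y=5 (Midtown, w=100) cum 130
  y=13 (Eastvale, w=11) cum 141
  y=14 (Southcross, w=225) cum 366  ← median
  y=17 (Westmoor, w=35) cum 401
  y=19 (Hillcrest, w=100) cum 501
⇒ y* = 14

(8, 14)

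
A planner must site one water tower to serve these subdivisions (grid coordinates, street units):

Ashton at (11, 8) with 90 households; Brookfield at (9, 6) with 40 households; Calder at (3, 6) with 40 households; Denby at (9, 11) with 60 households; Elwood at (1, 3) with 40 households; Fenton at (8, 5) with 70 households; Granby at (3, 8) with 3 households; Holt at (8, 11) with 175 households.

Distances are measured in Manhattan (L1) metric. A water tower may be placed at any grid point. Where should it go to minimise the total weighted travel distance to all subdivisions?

(8, 8)

Manhattan distance separates: Σwᵢ(|x−xᵢ|+|y−yᵢ|) = Σwᵢ|x−xᵢ| + Σwᵢ|y−yᵢ|, so x and y are optimised independently as 1-D weighted medians.
Total weight W = 518; half = 259.
x-coordinate, sorted with cumulative weight:
  x=1 (Elwood, w=40) cum 40
  x=3 (Calder, w=40) cum 80
  x=3 (Granby, w=3) cum 83
  x=8 (Fenton, w=70) cum 153
  x=8 (Holt, w=175) cum 328  ← median
  x=9 (Brookfield, w=40) cum 368
  x=9 (Denby, w=60) cum 428
  x=11 (Ashton, w=90) cum 518
⇒ x* = 8
y-coordinate, sorted with cumulative weight:
  y=3 (Elwood, w=40) cum 40
  y=5 (Fenton, w=70) cum 110
  y=6 (Brookfield, w=40) cum 150
  y=6 (Calder, w=40) cum 190
  y=8 (Ashton, w=90) cum 280  ← median
  y=8 (Granby, w=3) cum 283
  y=11 (Denby, w=60) cum 343
  y=11 (Holt, w=175) cum 518
⇒ y* = 8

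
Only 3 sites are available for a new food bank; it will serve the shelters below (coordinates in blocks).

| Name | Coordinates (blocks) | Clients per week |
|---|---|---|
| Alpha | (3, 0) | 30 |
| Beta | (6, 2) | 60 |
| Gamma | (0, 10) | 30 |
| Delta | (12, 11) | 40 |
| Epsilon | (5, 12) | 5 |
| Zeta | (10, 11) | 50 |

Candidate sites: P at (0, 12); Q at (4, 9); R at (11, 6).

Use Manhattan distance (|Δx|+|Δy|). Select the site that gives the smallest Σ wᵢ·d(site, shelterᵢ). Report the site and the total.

Total weighted distance at each candidate:
  P (0, 12): total = 2565
  Q (4, 9): total = 1810
  R (11, 6): total = 2010
Minimum is at Q with total 1810 blocks.

Q, total 1810 blocks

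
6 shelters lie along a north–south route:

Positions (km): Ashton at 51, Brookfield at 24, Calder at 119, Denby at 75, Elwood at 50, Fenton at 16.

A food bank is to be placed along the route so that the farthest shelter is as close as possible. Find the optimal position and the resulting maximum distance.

The 1-center on a line is the midpoint of the two extreme points: leftmost at 16, rightmost at 119.
Optimal location = (16 + 119)/2 = 67.5; maximum distance = (119 − 16)/2 = 51.5.

location 67.5, max distance 51.5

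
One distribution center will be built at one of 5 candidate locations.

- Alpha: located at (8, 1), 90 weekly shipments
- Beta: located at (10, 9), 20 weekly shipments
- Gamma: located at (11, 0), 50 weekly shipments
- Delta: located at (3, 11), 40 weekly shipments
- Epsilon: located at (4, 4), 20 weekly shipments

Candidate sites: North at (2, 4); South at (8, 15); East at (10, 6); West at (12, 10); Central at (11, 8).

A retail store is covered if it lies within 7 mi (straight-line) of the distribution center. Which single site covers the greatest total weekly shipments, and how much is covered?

Coverage radius r = 7 mi; a point is covered iff (Δx)²+(Δy)² ≤ 7² = 49.
  North (2, 4): covers {Alpha, Epsilon} → 110
  South (8, 15): covers {Beta, Delta} → 60
  East (10, 6): covers {Alpha, Beta, Gamma, Epsilon} → 180
  West (12, 10): covers {Beta} → 20
  Central (11, 8): covers {Beta} → 20
Maximum coverage at East: 180 weekly shipments.

East, covering 180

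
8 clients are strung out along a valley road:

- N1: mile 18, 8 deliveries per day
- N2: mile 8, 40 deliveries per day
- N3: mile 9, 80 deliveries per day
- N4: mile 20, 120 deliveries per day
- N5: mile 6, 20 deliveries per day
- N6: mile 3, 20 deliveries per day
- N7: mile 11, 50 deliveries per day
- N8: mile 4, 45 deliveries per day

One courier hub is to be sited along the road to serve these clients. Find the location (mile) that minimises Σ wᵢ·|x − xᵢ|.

For a sum of weighted absolute distances on a line, the optimum is the weighted median (not the mean). Total weight W = 383; half-weight = 191.5.
Sort by position and accumulate weight:
  mile 3 (N6, w=20) → cum 20
  mile 4 (N8, w=45) → cum 65
  mile 6 (N5, w=20) → cum 85
  mile 8 (N2, w=40) → cum 125
  mile 9 (N3, w=80) → cum 205  ≥ 191.5 → median here
  mile 11 (N7, w=50) → cum 255
  mile 18 (N1, w=8) → cum 263
  mile 20 (N4, w=120) → cum 383
Optimal location: mile 9.

x = 9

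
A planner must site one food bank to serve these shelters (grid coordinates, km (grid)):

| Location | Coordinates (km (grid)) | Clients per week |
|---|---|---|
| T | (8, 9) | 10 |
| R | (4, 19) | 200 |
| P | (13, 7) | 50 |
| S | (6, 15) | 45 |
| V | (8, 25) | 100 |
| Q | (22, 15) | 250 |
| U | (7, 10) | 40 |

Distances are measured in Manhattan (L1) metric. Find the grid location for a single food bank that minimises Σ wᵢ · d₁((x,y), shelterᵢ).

(8, 15)

Manhattan distance separates: Σwᵢ(|x−xᵢ|+|y−yᵢ|) = Σwᵢ|x−xᵢ| + Σwᵢ|y−yᵢ|, so x and y are optimised independently as 1-D weighted medians.
Total weight W = 695; half = 347.5.
x-coordinate, sorted with cumulative weight:
  x=4 (R, w=200) cum 200
  x=6 (S, w=45) cum 245
  x=7 (U, w=40) cum 285
  x=8 (T, w=10) cum 295
  x=8 (V, w=100) cum 395  ← median
  x=13 (P, w=50) cum 445
  x=22 (Q, w=250) cum 695
⇒ x* = 8
y-coordinate, sorted with cumulative weight:
  y=7 (P, w=50) cum 50
  y=9 (T, w=10) cum 60
  y=10 (U, w=40) cum 100
  y=15 (S, w=45) cum 145
  y=15 (Q, w=250) cum 395  ← median
  y=19 (R, w=200) cum 595
  y=25 (V, w=100) cum 695
⇒ y* = 15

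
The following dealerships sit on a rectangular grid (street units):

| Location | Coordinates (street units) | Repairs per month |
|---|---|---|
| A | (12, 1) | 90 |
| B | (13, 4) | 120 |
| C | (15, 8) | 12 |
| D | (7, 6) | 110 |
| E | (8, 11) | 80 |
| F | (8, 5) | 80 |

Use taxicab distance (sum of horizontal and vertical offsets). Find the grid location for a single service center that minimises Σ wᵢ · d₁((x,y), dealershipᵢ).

Manhattan distance separates: Σwᵢ(|x−xᵢ|+|y−yᵢ|) = Σwᵢ|x−xᵢ| + Σwᵢ|y−yᵢ|, so x and y are optimised independently as 1-D weighted medians.
Total weight W = 492; half = 246.
x-coordinate, sorted with cumulative weight:
  x=7 (D, w=110) cum 110
  x=8 (E, w=80) cum 190
  x=8 (F, w=80) cum 270  ← median
  x=12 (A, w=90) cum 360
  x=13 (B, w=120) cum 480
  x=15 (C, w=12) cum 492
⇒ x* = 8
y-coordinate, sorted with cumulative weight:
  y=1 (A, w=90) cum 90
  y=4 (B, w=120) cum 210
  y=5 (F, w=80) cum 290  ← median
  y=6 (D, w=110) cum 400
  y=8 (C, w=12) cum 412
  y=11 (E, w=80) cum 492
⇒ y* = 5

(8, 5)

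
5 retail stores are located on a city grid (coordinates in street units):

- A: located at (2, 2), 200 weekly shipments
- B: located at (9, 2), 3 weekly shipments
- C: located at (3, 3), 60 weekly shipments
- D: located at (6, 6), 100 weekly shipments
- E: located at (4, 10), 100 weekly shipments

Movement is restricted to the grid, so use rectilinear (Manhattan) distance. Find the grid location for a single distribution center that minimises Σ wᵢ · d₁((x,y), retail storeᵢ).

Manhattan distance separates: Σwᵢ(|x−xᵢ|+|y−yᵢ|) = Σwᵢ|x−xᵢ| + Σwᵢ|y−yᵢ|, so x and y are optimised independently as 1-D weighted medians.
Total weight W = 463; half = 231.5.
x-coordinate, sorted with cumulative weight:
  x=2 (A, w=200) cum 200
  x=3 (C, w=60) cum 260  ← median
  x=4 (E, w=100) cum 360
  x=6 (D, w=100) cum 460
  x=9 (B, w=3) cum 463
⇒ x* = 3
y-coordinate, sorted with cumulative weight:
  y=2 (A, w=200) cum 200
  y=2 (B, w=3) cum 203
  y=3 (C, w=60) cum 263  ← median
  y=6 (D, w=100) cum 363
  y=10 (E, w=100) cum 463
⇒ y* = 3

(3, 3)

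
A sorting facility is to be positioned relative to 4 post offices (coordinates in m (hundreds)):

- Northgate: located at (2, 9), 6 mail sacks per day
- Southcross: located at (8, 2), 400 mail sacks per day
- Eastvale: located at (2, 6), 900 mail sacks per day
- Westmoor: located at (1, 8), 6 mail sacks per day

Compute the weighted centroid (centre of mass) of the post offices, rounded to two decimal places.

The minimiser of Σwᵢ‖p−pᵢ‖² is the weighted centroid p* = (Σwᵢpᵢ)/(Σwᵢ).
Σwᵢ = 1312.
Σwᵢxᵢ = 6·2 + 400·8 + 900·2 + 6·1 = 5018.
Σwᵢyᵢ = 6·9 + 400·2 + 900·6 + 6·8 = 6302.
x* = 5018/1312 = 3.82, y* = 6302/1312 = 4.80.

(3.82, 4.80)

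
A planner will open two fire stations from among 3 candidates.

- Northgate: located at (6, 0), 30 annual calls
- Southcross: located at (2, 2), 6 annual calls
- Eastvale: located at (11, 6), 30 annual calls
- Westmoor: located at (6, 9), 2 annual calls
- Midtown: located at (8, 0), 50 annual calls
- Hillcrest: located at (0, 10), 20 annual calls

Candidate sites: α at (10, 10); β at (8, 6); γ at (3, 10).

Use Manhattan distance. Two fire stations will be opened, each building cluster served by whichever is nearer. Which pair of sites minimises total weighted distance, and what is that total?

{β, γ}, total 752

Evaluate every pair (each demand assigned to the nearer of the two):
  {β, γ}: total = 752
  {α, β}: total = 900
  {α, γ}: total = 1262
Best pair: {β, γ} with total 752.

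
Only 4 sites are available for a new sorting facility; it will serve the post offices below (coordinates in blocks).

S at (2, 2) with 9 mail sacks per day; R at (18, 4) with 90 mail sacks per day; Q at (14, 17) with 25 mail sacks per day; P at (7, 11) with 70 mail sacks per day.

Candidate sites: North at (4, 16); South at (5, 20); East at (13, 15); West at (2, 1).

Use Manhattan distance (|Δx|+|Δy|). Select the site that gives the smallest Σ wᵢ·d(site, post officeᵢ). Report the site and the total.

East, total 2431 blocks

Total weighted distance at each candidate:
  North (4, 16): total = 3319
  South (5, 20): total = 3869
  East (13, 15): total = 2431
  West (2, 1): total = 3469
Minimum is at East with total 2431 blocks.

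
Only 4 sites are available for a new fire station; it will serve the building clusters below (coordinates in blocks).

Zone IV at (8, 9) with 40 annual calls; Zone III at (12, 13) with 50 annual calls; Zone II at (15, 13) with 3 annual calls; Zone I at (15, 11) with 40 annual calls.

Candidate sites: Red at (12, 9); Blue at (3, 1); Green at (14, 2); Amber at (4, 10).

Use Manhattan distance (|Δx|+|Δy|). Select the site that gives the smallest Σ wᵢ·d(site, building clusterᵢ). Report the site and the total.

Total weighted distance at each candidate:
  Red (12, 9): total = 581
  Blue (3, 1): total = 2522
  Green (14, 2): total = 1606
  Amber (4, 10): total = 1272
Minimum is at Red with total 581 blocks.

Red, total 581 blocks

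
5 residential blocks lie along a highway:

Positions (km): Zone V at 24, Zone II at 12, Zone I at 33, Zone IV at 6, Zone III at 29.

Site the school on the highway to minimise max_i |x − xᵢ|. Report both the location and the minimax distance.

The 1-center on a line is the midpoint of the two extreme points: leftmost at 6, rightmost at 33.
Optimal location = (6 + 33)/2 = 19.5; maximum distance = (33 − 6)/2 = 13.5.

location 19.5, max distance 13.5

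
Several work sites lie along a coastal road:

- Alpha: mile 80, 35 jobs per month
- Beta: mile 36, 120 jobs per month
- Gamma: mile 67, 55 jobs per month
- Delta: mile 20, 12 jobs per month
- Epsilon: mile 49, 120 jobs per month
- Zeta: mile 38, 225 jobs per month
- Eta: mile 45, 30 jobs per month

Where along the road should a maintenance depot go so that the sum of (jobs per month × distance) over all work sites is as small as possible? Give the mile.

For a sum of weighted absolute distances on a line, the optimum is the weighted median (not the mean). Total weight W = 597; half-weight = 298.5.
Sort by position and accumulate weight:
  mile 20 (Delta, w=12) → cum 12
  mile 36 (Beta, w=120) → cum 132
  mile 38 (Zeta, w=225) → cum 357  ≥ 298.5 → median here
  mile 45 (Eta, w=30) → cum 387
  mile 49 (Epsilon, w=120) → cum 507
  mile 67 (Gamma, w=55) → cum 562
  mile 80 (Alpha, w=35) → cum 597
Optimal location: mile 38.

x = 38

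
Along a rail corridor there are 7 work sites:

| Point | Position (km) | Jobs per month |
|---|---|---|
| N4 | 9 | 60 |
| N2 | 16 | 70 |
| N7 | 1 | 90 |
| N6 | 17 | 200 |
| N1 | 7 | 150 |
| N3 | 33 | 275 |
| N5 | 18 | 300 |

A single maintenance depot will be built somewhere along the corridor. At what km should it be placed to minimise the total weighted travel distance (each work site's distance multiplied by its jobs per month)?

x = 18

For a sum of weighted absolute distances on a line, the optimum is the weighted median (not the mean). Total weight W = 1145; half-weight = 572.5.
Sort by position and accumulate weight:
  km 1 (N7, w=90) → cum 90
  km 7 (N1, w=150) → cum 240
  km 9 (N4, w=60) → cum 300
  km 16 (N2, w=70) → cum 370
  km 17 (N6, w=200) → cum 570
  km 18 (N5, w=300) → cum 870  ≥ 572.5 → median here
  km 33 (N3, w=275) → cum 1145
Optimal location: km 18.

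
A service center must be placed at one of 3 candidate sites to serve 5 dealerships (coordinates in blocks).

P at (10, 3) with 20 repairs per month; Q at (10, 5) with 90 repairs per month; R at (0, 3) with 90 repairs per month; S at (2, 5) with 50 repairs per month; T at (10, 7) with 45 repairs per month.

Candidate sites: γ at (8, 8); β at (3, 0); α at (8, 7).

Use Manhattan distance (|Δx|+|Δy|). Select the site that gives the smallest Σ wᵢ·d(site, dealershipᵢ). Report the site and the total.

Total weighted distance at each candidate:
  γ (8, 8): total = 2345
  β (3, 0): total = 2750
  α (8, 7): total = 2050
Minimum is at α with total 2050 blocks.

α, total 2050 blocks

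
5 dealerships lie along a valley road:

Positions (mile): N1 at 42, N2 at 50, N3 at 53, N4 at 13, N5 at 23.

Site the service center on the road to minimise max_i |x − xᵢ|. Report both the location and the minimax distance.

location 33, max distance 20

The 1-center on a line is the midpoint of the two extreme points: leftmost at 13, rightmost at 53.
Optimal location = (13 + 53)/2 = 33; maximum distance = (53 − 13)/2 = 20.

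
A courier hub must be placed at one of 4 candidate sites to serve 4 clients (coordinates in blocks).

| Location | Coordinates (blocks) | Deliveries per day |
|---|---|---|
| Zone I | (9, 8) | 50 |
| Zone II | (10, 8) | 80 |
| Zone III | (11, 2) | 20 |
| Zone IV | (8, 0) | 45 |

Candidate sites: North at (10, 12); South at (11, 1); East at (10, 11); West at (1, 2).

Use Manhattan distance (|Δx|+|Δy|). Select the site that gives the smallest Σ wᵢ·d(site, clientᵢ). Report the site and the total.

Total weighted distance at each candidate:
  North (10, 12): total = 1420
  South (11, 1): total = 1290
  East (10, 11): total = 1225
  West (1, 2): total = 2505
Minimum is at East with total 1225 blocks.

East, total 1225 blocks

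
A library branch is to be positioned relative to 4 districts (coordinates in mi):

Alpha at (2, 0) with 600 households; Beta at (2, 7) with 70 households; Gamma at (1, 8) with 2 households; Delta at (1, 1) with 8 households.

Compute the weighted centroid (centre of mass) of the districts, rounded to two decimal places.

The minimiser of Σwᵢ‖p−pᵢ‖² is the weighted centroid p* = (Σwᵢpᵢ)/(Σwᵢ).
Σwᵢ = 680.
Σwᵢxᵢ = 600·2 + 70·2 + 2·1 + 8·1 = 1350.
Σwᵢyᵢ = 600·0 + 70·7 + 2·8 + 8·1 = 514.
x* = 1350/680 = 1.99, y* = 514/680 = 0.76.

(1.99, 0.76)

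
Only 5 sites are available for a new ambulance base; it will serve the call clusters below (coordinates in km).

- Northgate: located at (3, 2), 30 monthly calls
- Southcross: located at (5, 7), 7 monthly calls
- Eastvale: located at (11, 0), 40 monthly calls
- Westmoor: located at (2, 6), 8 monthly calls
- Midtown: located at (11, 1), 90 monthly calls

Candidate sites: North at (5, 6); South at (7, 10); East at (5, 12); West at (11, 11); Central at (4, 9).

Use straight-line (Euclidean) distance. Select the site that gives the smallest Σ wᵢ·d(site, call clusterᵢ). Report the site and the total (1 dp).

Total weighted distance at each candidate:
  North (5, 6): total = 1207.5
  South (7, 10): total = 1662.0
  East (5, 12): total = 2059.0
  West (11, 11): total = 1834.1
  Central (4, 9): total = 1669.4
Minimum is at North with total 1207.5 km.

North, total 1207.5 km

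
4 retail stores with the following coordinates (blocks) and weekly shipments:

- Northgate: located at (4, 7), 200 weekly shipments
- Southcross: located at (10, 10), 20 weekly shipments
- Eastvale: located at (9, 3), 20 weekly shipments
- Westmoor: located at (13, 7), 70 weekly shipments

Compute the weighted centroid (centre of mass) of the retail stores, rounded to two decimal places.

(6.74, 6.94)

The minimiser of Σwᵢ‖p−pᵢ‖² is the weighted centroid p* = (Σwᵢpᵢ)/(Σwᵢ).
Σwᵢ = 310.
Σwᵢxᵢ = 200·4 + 20·10 + 20·9 + 70·13 = 2090.
Σwᵢyᵢ = 200·7 + 20·10 + 20·3 + 70·7 = 2150.
x* = 2090/310 = 6.74, y* = 2150/310 = 6.94.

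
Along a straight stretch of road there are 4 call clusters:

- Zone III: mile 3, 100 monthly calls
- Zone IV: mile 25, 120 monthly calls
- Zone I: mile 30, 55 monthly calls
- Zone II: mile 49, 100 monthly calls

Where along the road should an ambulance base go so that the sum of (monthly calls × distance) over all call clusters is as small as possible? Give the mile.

x = 25

For a sum of weighted absolute distances on a line, the optimum is the weighted median (not the mean). Total weight W = 375; half-weight = 187.5.
Sort by position and accumulate weight:
  mile 3 (Zone III, w=100) → cum 100
  mile 25 (Zone IV, w=120) → cum 220  ≥ 187.5 → median here
  mile 30 (Zone I, w=55) → cum 275
  mile 49 (Zone II, w=100) → cum 375
Optimal location: mile 25.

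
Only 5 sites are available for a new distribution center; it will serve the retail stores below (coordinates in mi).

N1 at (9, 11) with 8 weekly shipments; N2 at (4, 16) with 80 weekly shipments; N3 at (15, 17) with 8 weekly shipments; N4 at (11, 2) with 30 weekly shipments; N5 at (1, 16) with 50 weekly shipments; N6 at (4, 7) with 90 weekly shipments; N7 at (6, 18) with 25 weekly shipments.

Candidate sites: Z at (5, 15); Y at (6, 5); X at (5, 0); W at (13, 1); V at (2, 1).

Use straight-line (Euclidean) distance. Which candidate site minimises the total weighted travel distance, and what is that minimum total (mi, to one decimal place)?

Total weighted distance at each candidate:
  Z (5, 15): total = 1680.3
  Y (6, 5): total = 2426.7
  X (5, 0): total = 3635.4
  W (13, 1): total = 4075.3
  V (2, 1): total = 3502.3
Minimum is at Z with total 1680.3 mi.

Z, total 1680.3 mi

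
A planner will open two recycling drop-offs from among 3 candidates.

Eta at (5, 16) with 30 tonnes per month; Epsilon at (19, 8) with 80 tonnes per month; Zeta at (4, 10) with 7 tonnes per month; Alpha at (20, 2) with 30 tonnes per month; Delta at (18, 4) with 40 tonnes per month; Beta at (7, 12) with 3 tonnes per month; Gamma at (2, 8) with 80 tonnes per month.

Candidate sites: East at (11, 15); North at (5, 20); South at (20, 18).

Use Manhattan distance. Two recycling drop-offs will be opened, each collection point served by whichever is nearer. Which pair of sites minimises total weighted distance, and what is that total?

Evaluate every pair (each demand assigned to the nearer of the two):
  {North, South}: total = 3427
  {East, South}: total = 3595
  {East, North}: total = 3998
Best pair: {North, South} with total 3427.

{North, South}, total 3427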